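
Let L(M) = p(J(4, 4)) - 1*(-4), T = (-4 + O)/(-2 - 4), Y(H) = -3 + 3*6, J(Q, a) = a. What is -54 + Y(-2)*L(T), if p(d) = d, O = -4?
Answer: 66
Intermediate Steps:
Y(H) = 15 (Y(H) = -3 + 18 = 15)
T = 4/3 (T = (-4 - 4)/(-2 - 4) = -8/(-6) = -8*(-1/6) = 4/3 ≈ 1.3333)
L(M) = 8 (L(M) = 4 - 1*(-4) = 4 + 4 = 8)
-54 + Y(-2)*L(T) = -54 + 15*8 = -54 + 120 = 66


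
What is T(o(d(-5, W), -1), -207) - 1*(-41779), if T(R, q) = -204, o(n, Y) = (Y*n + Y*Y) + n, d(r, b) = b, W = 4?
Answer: 41575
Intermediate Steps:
o(n, Y) = n + Y² + Y*n (o(n, Y) = (Y*n + Y²) + n = (Y² + Y*n) + n = n + Y² + Y*n)
T(o(d(-5, W), -1), -207) - 1*(-41779) = -204 - 1*(-41779) = -204 + 41779 = 41575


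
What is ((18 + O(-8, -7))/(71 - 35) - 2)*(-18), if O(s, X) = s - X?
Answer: 55/2 ≈ 27.500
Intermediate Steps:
((18 + O(-8, -7))/(71 - 35) - 2)*(-18) = ((18 + (-8 - 1*(-7)))/(71 - 35) - 2)*(-18) = ((18 + (-8 + 7))/36 - 2)*(-18) = ((18 - 1)*(1/36) - 2)*(-18) = (17*(1/36) - 2)*(-18) = (17/36 - 2)*(-18) = -55/36*(-18) = 55/2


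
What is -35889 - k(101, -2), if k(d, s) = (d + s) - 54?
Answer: -35934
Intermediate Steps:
k(d, s) = -54 + d + s
-35889 - k(101, -2) = -35889 - (-54 + 101 - 2) = -35889 - 1*45 = -35889 - 45 = -35934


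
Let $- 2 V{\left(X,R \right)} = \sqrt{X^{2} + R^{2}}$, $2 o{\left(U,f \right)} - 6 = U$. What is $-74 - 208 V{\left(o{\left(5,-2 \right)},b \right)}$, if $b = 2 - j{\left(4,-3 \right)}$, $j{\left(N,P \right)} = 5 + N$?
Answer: $-74 + 52 \sqrt{317} \approx 851.83$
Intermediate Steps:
$o{\left(U,f \right)} = 3 + \frac{U}{2}$
$b = -7$ ($b = 2 - \left(5 + 4\right) = 2 - 9 = -7$)
$V{\left(X,R \right)} = - \frac{\sqrt{R^{2} + X^{2}}}{2}$ ($V{\left(X,R \right)} = - \frac{\sqrt{X^{2} + R^{2}}}{2} = - \frac{\sqrt{R^{2} + X^{2}}}{2}$)
$-74 - 208 V{\left(o{\left(5,-2 \right)},b \right)} = -74 - 208 \left(- \frac{\sqrt{\left(-7\right)^{2} + \left(3 + \frac{1}{2} \cdot 5\right)^{2}}}{2}\right) = -74 - 208 \left(- \frac{\sqrt{49 + \left(3 + \frac{5}{2}\right)^{2}}}{2}\right) = -74 - 208 \left(- \frac{\sqrt{49 + \left(\frac{11}{2}\right)^{2}}}{2}\right) = -74 - 208 \left(- \frac{\sqrt{49 + \frac{121}{4}}}{2}\right) = -74 - 208 \left(- \frac{\sqrt{\frac{317}{4}}}{2}\right) = -74 - 208 \left(- \frac{\frac{1}{2} \sqrt{317}}{2}\right) = -74 - 208 \left(- \frac{\sqrt{317}}{4}\right) = -74 + 52 \sqrt{317}$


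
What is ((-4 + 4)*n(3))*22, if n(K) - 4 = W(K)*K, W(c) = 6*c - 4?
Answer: 0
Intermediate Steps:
W(c) = -4 + 6*c
n(K) = 4 + K*(-4 + 6*K) (n(K) = 4 + (-4 + 6*K)*K = 4 + K*(-4 + 6*K))
((-4 + 4)*n(3))*22 = ((-4 + 4)*(4 + 2*3*(-2 + 3*3)))*22 = (0*(4 + 2*3*(-2 + 9)))*22 = (0*(4 + 2*3*7))*22 = (0*(4 + 42))*22 = (0*46)*22 = 0*22 = 0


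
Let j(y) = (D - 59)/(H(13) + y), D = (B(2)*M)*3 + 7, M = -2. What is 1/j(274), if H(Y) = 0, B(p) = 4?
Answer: -137/38 ≈ -3.6053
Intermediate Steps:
D = -17 (D = (4*(-2))*3 + 7 = -8*3 + 7 = -24 + 7 = -17)
j(y) = -76/y (j(y) = (-17 - 59)/(0 + y) = -76/y)
1/j(274) = 1/(-76/274) = 1/(-76*1/274) = 1/(-38/137) = -137/38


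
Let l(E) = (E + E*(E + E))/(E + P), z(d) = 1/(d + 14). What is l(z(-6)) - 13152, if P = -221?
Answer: -92958341/7068 ≈ -13152.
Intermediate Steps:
z(d) = 1/(14 + d)
l(E) = (E + 2*E²)/(-221 + E) (l(E) = (E + E*(E + E))/(E - 221) = (E + E*(2*E))/(-221 + E) = (E + 2*E²)/(-221 + E))
l(z(-6)) - 13152 = (1 + 2/(14 - 6))/((14 - 6)*(-221 + 1/(14 - 6))) - 13152 = (1 + 2/8)/(8*(-221 + 1/8)) - 13152 = (1 + 2*(⅛))/(8*(-221 + ⅛)) - 13152 = (1 + ¼)/(8*(-1767/8)) - 13152 = (⅛)*(-8/1767)*(5/4) - 13152 = -5/7068 - 13152 = -92958341/7068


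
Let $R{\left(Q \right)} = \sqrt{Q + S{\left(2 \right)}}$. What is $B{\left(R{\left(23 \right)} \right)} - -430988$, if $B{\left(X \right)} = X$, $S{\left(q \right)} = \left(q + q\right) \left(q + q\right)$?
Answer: $430988 + \sqrt{39} \approx 4.3099 \cdot 10^{5}$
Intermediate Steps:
$S{\left(q \right)} = 4 q^{2}$ ($S{\left(q \right)} = 2 q 2 q = 4 q^{2}$)
$R{\left(Q \right)} = \sqrt{16 + Q}$ ($R{\left(Q \right)} = \sqrt{Q + 4 \cdot 2^{2}} = \sqrt{Q + 4 \cdot 4} = \sqrt{Q + 16} = \sqrt{16 + Q}$)
$B{\left(R{\left(23 \right)} \right)} - -430988 = \sqrt{16 + 23} - -430988 = \sqrt{39} + 430988 = 430988 + \sqrt{39}$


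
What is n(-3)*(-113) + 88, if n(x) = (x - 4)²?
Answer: -5449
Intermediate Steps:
n(x) = (-4 + x)²
n(-3)*(-113) + 88 = (-4 - 3)²*(-113) + 88 = (-7)²*(-113) + 88 = 49*(-113) + 88 = -5537 + 88 = -5449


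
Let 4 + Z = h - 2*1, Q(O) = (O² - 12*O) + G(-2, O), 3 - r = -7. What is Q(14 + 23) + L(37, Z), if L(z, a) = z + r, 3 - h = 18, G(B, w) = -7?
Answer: 965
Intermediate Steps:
h = -15 (h = 3 - 1*18 = 3 - 18 = -15)
r = 10 (r = 3 - 1*(-7) = 3 + 7 = 10)
Q(O) = -7 + O² - 12*O (Q(O) = (O² - 12*O) - 7 = -7 + O² - 12*O)
Z = -21 (Z = -4 + (-15 - 2*1) = -4 + (-15 - 2) = -4 - 17 = -21)
L(z, a) = 10 + z (L(z, a) = z + 10 = 10 + z)
Q(14 + 23) + L(37, Z) = (-7 + (14 + 23)² - 12*(14 + 23)) + (10 + 37) = (-7 + 37² - 12*37) + 47 = (-7 + 1369 - 444) + 47 = 918 + 47 = 965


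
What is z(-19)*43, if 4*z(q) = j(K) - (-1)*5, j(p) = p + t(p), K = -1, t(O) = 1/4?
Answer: 731/16 ≈ 45.688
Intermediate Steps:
t(O) = ¼
j(p) = ¼ + p (j(p) = p + ¼ = ¼ + p)
z(q) = 17/16 (z(q) = ((¼ - 1) - (-1)*5)/4 = (-¾ - 1*(-5))/4 = (-¾ + 5)/4 = (¼)*(17/4) = 17/16)
z(-19)*43 = (17/16)*43 = 731/16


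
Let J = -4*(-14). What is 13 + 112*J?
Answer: 6285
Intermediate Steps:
J = 56
13 + 112*J = 13 + 112*56 = 13 + 6272 = 6285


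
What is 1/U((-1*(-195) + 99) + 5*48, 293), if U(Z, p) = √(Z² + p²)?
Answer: √371005/371005 ≈ 0.0016418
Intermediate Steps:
1/U((-1*(-195) + 99) + 5*48, 293) = 1/(√(((-1*(-195) + 99) + 5*48)² + 293²)) = 1/(√(((195 + 99) + 240)² + 85849)) = 1/(√((294 + 240)² + 85849)) = 1/(√(534² + 85849)) = 1/(√(285156 + 85849)) = 1/(√371005) = √371005/371005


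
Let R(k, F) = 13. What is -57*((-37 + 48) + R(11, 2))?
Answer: -1368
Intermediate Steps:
-57*((-37 + 48) + R(11, 2)) = -57*((-37 + 48) + 13) = -57*(11 + 13) = -57*24 = -1368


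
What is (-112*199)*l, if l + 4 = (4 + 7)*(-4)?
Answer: 1069824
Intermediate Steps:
l = -48 (l = -4 + (4 + 7)*(-4) = -4 + 11*(-4) = -4 - 44 = -48)
(-112*199)*l = -112*199*(-48) = -22288*(-48) = 1069824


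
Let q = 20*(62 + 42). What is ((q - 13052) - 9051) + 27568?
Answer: 7545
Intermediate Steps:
q = 2080 (q = 20*104 = 2080)
((q - 13052) - 9051) + 27568 = ((2080 - 13052) - 9051) + 27568 = (-10972 - 9051) + 27568 = -20023 + 27568 = 7545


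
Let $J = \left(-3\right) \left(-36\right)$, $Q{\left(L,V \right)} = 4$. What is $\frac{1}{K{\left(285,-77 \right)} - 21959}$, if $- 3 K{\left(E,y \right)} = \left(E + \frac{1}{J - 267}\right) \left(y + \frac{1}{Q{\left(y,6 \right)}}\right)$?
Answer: $- \frac{954}{13993187} \approx -6.8176 \cdot 10^{-5}$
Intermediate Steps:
$J = 108$
$K{\left(E,y \right)} = - \frac{\left(- \frac{1}{159} + E\right) \left(\frac{1}{4} + y\right)}{3}$ ($K{\left(E,y \right)} = - \frac{\left(E + \frac{1}{108 - 267}\right) \left(y + \frac{1}{4}\right)}{3} = - \frac{\left(E + \frac{1}{-159}\right) \left(y + \frac{1}{4}\right)}{3} = - \frac{\left(E - \frac{1}{159}\right) \left(\frac{1}{4} + y\right)}{3} = - \frac{\left(- \frac{1}{159} + E\right) \left(\frac{1}{4} + y\right)}{3}$)
$\frac{1}{K{\left(285,-77 \right)} - 21959} = \frac{1}{\left(\frac{1}{1908} - \frac{95}{4} + \frac{1}{477} \left(-77\right) - 95 \left(-77\right)\right) - 21959} = \frac{1}{\left(\frac{1}{1908} - \frac{95}{4} - \frac{77}{477} + 7315\right) - 21959} = \frac{1}{\frac{6955699}{954} - 21959} = \frac{1}{- \frac{13993187}{954}} = - \frac{954}{13993187}$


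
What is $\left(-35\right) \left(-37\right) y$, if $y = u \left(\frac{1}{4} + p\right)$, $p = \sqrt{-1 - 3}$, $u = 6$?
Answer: $\frac{3885}{2} + 15540 i \approx 1942.5 + 15540.0 i$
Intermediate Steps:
$p = 2 i$ ($p = \sqrt{-4} = 2 i \approx 2.0 i$)
$y = \frac{3}{2} + 12 i$ ($y = 6 \left(\frac{1}{4} + 2 i\right) = \frac{3}{2} + 12 i \approx 1.5 + 12.0 i$)
$\left(-35\right) \left(-37\right) y = \left(-35\right) \left(-37\right) \left(\frac{3}{2} + 12 i\right) = 1295 \left(\frac{3}{2} + 12 i\right) = \frac{3885}{2} + 15540 i$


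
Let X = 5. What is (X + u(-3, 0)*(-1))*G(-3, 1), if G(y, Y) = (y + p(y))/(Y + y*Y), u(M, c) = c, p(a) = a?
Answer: 15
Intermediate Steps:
G(y, Y) = 2*y/(Y + Y*y) (G(y, Y) = (y + y)/(Y + y*Y) = (2*y)/(Y + Y*y) = 2*y/(Y + Y*y))
(X + u(-3, 0)*(-1))*G(-3, 1) = (5 + 0*(-1))*(2*(-3)/(1*(1 - 3))) = (5 + 0)*(2*(-3)*1/(-2)) = 5*(2*(-3)*1*(-½)) = 5*3 = 15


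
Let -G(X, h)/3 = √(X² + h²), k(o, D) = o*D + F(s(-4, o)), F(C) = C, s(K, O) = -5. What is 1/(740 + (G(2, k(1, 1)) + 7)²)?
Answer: 323/301227 + 28*√5/301227 ≈ 0.0012801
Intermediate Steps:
k(o, D) = -5 + D*o (k(o, D) = o*D - 5 = D*o - 5 = -5 + D*o)
G(X, h) = -3*√(X² + h²)
1/(740 + (G(2, k(1, 1)) + 7)²) = 1/(740 + (-3*√(2² + (-5 + 1*1)²) + 7)²) = 1/(740 + (-3*√(4 + (-5 + 1)²) + 7)²) = 1/(740 + (-3*√(4 + (-4)²) + 7)²) = 1/(740 + (-3*√(4 + 16) + 7)²) = 1/(740 + (-6*√5 + 7)²) = 1/(740 + (7 - 6*√5)²)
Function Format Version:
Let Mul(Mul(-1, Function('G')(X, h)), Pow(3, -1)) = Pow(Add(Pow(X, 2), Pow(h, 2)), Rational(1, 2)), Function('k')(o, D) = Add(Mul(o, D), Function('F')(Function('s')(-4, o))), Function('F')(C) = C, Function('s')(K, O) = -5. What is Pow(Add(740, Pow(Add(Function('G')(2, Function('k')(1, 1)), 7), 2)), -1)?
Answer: Add(Rational(323, 301227), Mul(Rational(28, 301227), Pow(5, Rational(1, 2)))) ≈ 0.0012801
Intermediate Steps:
Function('k')(o, D) = Add(-5, Mul(D, o)) (Function('k')(o, D) = Add(Mul(o, D), -5) = Add(Mul(D, o), -5) = Add(-5, Mul(D, o)))
Function('G')(X, h) = Mul(-3, Pow(Add(Pow(X, 2), Pow(h, 2)), Rational(1, 2)))
Pow(Add(740, Pow(Add(Function('G')(2, Function('k')(1, 1)), 7), 2)), -1) = Pow(Add(740, Pow(Add(Mul(-3, Pow(Add(Pow(2, 2), Pow(Add(-5, Mul(1, 1)), 2)), Rational(1, 2))), 7), 2)), -1) = Pow(Add(740, Pow(Add(Mul(-3, Pow(Add(4, Pow(Add(-5, 1), 2)), Rational(1, 2))), 7), 2)), -1) = Pow(Add(740, Pow(Add(Mul(-3, Pow(Add(4, Pow(-4, 2)), Rational(1, 2))), 7), 2)), -1) = Pow(Add(740, Pow(Add(Mul(-3, Pow(Add(4, 16), Rational(1, 2))), 7), 2)), -1) = Pow(Add(740, Pow(Add(Mul(-3, Pow(20, Rational(1, 2))), 7), 2)), -1) = Pow(Add(740, Pow(Add(Mul(-3, Mul(2, Pow(5, Rational(1, 2)))), 7), 2)), -1) = Pow(Add(740, Pow(Add(Mul(-6, Pow(5, Rational(1, 2))), 7), 2)), -1) = Pow(Add(740, Pow(Add(7, Mul(-6, Pow(5, Rational(1, 2)))), 2)), -1)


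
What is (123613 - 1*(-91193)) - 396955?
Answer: -182149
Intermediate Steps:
(123613 - 1*(-91193)) - 396955 = (123613 + 91193) - 396955 = 214806 - 396955 = -182149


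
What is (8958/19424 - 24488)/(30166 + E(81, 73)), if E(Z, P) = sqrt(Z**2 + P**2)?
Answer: -3587083962091/4418841834096 + 237822977*sqrt(11890)/8837683668192 ≈ -0.80884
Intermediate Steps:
E(Z, P) = sqrt(P**2 + Z**2)
(8958/19424 - 24488)/(30166 + E(81, 73)) = (8958/19424 - 24488)/(30166 + sqrt(73**2 + 81**2)) = (8958*(1/19424) - 24488)/(30166 + sqrt(5329 + 6561)) = (4479/9712 - 24488)/(30166 + sqrt(11890)) = -237822977/(9712*(30166 + sqrt(11890)))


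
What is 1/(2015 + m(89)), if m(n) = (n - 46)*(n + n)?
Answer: 1/9669 ≈ 0.00010342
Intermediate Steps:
m(n) = 2*n*(-46 + n) (m(n) = (-46 + n)*(2*n) = 2*n*(-46 + n))
1/(2015 + m(89)) = 1/(2015 + 2*89*(-46 + 89)) = 1/(2015 + 2*89*43) = 1/(2015 + 7654) = 1/9669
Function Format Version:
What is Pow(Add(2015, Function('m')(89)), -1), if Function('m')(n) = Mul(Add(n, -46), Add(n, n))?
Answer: Rational(1, 9669) ≈ 0.00010342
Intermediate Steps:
Function('m')(n) = Mul(2, n, Add(-46, n)) (Function('m')(n) = Mul(Add(-46, n), Mul(2, n)) = Mul(2, n, Add(-46, n)))
Pow(Add(2015, Function('m')(89)), -1) = Pow(Add(2015, Mul(2, 89, Add(-46, 89))), -1) = Pow(Add(2015, Mul(2, 89, 43)), -1) = Pow(Add(2015, 7654), -1) = Pow(9669, -1) = Rational(1, 9669)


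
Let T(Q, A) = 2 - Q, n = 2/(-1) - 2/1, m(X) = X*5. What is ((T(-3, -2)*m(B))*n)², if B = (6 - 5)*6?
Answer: 360000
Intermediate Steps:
B = 6 (B = 1*6 = 6)
m(X) = 5*X
n = -4 (n = 2*(-1) - 2*1 = -2 - 2 = -4)
((T(-3, -2)*m(B))*n)² = (((2 - 1*(-3))*(5*6))*(-4))² = (((2 + 3)*30)*(-4))² = ((5*30)*(-4))² = (150*(-4))² = (-600)² = 360000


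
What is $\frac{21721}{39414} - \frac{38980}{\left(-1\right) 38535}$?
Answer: $\frac{52741699}{33751522} \approx 1.5626$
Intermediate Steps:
$\frac{21721}{39414} - \frac{38980}{\left(-1\right) 38535} = 21721 \cdot \frac{1}{39414} - \frac{38980}{-38535} = \frac{21721}{39414} - - \frac{7796}{7707} = \frac{21721}{39414} + \frac{7796}{7707} = \frac{52741699}{33751522}$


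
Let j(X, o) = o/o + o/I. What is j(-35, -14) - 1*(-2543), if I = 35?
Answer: 12718/5 ≈ 2543.6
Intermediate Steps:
j(X, o) = 1 + o/35 (j(X, o) = o/o + o/35 = 1 + o*(1/35) = 1 + o/35)
j(-35, -14) - 1*(-2543) = (1 + (1/35)*(-14)) - 1*(-2543) = (1 - ⅖) + 2543 = ⅗ + 2543 = 12718/5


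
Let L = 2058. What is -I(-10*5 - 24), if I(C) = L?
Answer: -2058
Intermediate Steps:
I(C) = 2058
-I(-10*5 - 24) = -1*2058 = -2058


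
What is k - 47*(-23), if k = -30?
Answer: 1051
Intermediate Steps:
k - 47*(-23) = -30 - 47*(-23) = -30 + 1081 = 1051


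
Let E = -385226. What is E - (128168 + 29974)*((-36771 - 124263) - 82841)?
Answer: 38566495024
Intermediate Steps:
E - (128168 + 29974)*((-36771 - 124263) - 82841) = -385226 - (128168 + 29974)*((-36771 - 124263) - 82841) = -385226 - 158142*(-161034 - 82841) = -385226 - 158142*(-243875) = -385226 - 1*(-38566880250) = -385226 + 38566880250 = 38566495024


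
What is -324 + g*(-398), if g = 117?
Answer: -46890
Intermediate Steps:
-324 + g*(-398) = -324 + 117*(-398) = -324 - 46566 = -46890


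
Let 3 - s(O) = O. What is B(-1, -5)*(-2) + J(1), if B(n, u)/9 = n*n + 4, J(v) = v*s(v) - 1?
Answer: -89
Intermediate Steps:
s(O) = 3 - O
J(v) = -1 + v*(3 - v) (J(v) = v*(3 - v) - 1 = -1 + v*(3 - v))
B(n, u) = 36 + 9*n**2 (B(n, u) = 9*(n*n + 4) = 9*(n**2 + 4) = 9*(4 + n**2) = 36 + 9*n**2)
B(-1, -5)*(-2) + J(1) = (36 + 9*(-1)**2)*(-2) + (-1 - 1*1*(-3 + 1)) = (36 + 9*1)*(-2) + (-1 - 1*1*(-2)) = (36 + 9)*(-2) + (-1 + 2) = 45*(-2) + 1 = -90 + 1 = -89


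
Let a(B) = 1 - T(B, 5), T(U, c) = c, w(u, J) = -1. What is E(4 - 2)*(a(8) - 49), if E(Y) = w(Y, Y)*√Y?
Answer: 53*√2 ≈ 74.953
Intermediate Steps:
E(Y) = -√Y
a(B) = -4 (a(B) = 1 - 1*5 = 1 - 5 = -4)
E(4 - 2)*(a(8) - 49) = (-√(4 - 2))*(-4 - 49) = -√2*(-53) = 53*√2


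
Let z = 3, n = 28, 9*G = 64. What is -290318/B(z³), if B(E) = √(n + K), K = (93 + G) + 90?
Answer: -870954*√1963/1963 ≈ -19658.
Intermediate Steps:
G = 64/9 (G = (⅑)*64 = 64/9 ≈ 7.1111)
K = 1711/9 (K = (93 + 64/9) + 90 = 901/9 + 90 = 1711/9 ≈ 190.11)
B(E) = √1963/3 (B(E) = √(28 + 1711/9) = √(1963/9) = √1963/3)
-290318/B(z³) = -290318*3*√1963/1963 = -870954*√1963/1963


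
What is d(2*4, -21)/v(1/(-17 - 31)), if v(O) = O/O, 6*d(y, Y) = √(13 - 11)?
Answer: √2/6 ≈ 0.23570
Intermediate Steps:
d(y, Y) = √2/6 (d(y, Y) = √(13 - 11)/6 = √2/6)
v(O) = 1
d(2*4, -21)/v(1/(-17 - 31)) = (√2/6)/1 = (√2/6)*1 = √2/6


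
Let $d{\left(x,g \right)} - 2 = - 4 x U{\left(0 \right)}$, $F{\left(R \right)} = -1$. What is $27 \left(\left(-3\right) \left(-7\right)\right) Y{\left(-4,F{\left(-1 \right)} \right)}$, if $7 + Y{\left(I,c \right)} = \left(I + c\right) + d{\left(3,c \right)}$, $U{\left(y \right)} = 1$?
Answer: $-12474$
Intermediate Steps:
$d{\left(x,g \right)} = 2 - 4 x$ ($d{\left(x,g \right)} = 2 + - 4 x 1 = 2 - 4 x$)
$Y{\left(I,c \right)} = -17 + I + c$ ($Y{\left(I,c \right)} = -7 + \left(\left(I + c\right) + \left(2 - 12\right)\right) = -7 - \left(10 - I - c\right) = -7 + \left(-10 + I + c\right) = -17 + I + c$)
$27 \left(\left(-3\right) \left(-7\right)\right) Y{\left(-4,F{\left(-1 \right)} \right)} = 27 \left(\left(-3\right) \left(-7\right)\right) \left(-17 - 4 - 1\right) = 27 \cdot 21 \left(-22\right) = 567 \left(-22\right) = -12474$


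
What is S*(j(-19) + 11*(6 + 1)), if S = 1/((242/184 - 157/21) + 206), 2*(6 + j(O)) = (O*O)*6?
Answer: 2229528/386089 ≈ 5.7747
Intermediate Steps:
j(O) = -6 + 3*O² (j(O) = -6 + ((O*O)*6)/2 = -6 + (O²*6)/2 = -6 + (6*O²)/2 = -6 + 3*O²)
S = 1932/386089 (S = 1/((242*(1/184) - 157*1/21) + 206) = 1/((121/92 - 157/21) + 206) = 1/(-11903/1932 + 206) = 1/(386089/1932) = 1932/386089 ≈ 0.0050040)
S*(j(-19) + 11*(6 + 1)) = 1932*((-6 + 3*(-19)²) + 11*(6 + 1))/386089 = 1932*((-6 + 3*361) + 11*7)/386089 = 1932*((-6 + 1083) + 77)/386089 = 1932*(1077 + 77)/386089 = (1932/386089)*1154 = 2229528/386089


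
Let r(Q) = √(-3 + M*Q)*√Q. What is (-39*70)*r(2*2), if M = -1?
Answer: -5460*I*√7 ≈ -14446.0*I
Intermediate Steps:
r(Q) = √Q*√(-3 - Q) (r(Q) = √(-3 - Q)*√Q = √Q*√(-3 - Q))
(-39*70)*r(2*2) = (-39*70)*(√(2*2)*√(-3 - 2*2)) = -2730*√4*√(-3 - 1*4) = -5460*√(-3 - 4) = -5460*√(-7) = -5460*I*√7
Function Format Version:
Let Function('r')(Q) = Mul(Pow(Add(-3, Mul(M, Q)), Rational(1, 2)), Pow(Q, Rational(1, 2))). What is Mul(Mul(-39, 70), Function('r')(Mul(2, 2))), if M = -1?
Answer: Mul(-5460, I, Pow(7, Rational(1, 2))) ≈ Mul(-14446., I)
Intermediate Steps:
Function('r')(Q) = Mul(Pow(Q, Rational(1, 2)), Pow(Add(-3, Mul(-1, Q)), Rational(1, 2))) (Function('r')(Q) = Mul(Pow(Add(-3, Mul(-1, Q)), Rational(1, 2)), Pow(Q, Rational(1, 2))) = Mul(Pow(Q, Rational(1, 2)), Pow(Add(-3, Mul(-1, Q)), Rational(1, 2))))
Mul(Mul(-39, 70), Function('r')(Mul(2, 2))) = Mul(Mul(-39, 70), Mul(Pow(Mul(2, 2), Rational(1, 2)), Pow(Add(-3, Mul(-1, Mul(2, 2))), Rational(1, 2)))) = Mul(-2730, Mul(Pow(4, Rational(1, 2)), Pow(Add(-3, Mul(-1, 4)), Rational(1, 2)))) = Mul(-2730, Mul(2, Pow(Add(-3, -4), Rational(1, 2)))) = Mul(-2730, Mul(2, Pow(-7, Rational(1, 2)))) = Mul(-2730, Mul(2, Mul(I, Pow(7, Rational(1, 2))))) = Mul(-2730, Mul(2, I, Pow(7, Rational(1, 2)))) = Mul(-5460, I, Pow(7, Rational(1, 2)))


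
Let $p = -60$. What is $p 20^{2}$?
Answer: $-24000$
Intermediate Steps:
$p 20^{2} = - 60 \cdot 20^{2} = \left(-60\right) 400 = -24000$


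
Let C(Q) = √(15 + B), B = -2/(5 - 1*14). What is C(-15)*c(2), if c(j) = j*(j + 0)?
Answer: 4*√137/3 ≈ 15.606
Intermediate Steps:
c(j) = j² (c(j) = j*j = j²)
B = 2/9 (B = -2/(5 - 14) = -2/(-9) = -2*(-⅑) = 2/9 ≈ 0.22222)
C(Q) = √137/3 (C(Q) = √(15 + 2/9) = √(137/9) = √137/3)
C(-15)*c(2) = (√137/3)*2² = (√137/3)*4 = 4*√137/3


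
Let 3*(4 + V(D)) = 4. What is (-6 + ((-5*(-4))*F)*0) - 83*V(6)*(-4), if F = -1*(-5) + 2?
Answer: -2674/3 ≈ -891.33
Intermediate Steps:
V(D) = -8/3 (V(D) = -4 + (⅓)*4 = -4 + 4/3 = -8/3)
F = 7 (F = 5 + 2 = 7)
(-6 + ((-5*(-4))*F)*0) - 83*V(6)*(-4) = (-6 + (-5*(-4)*7)*0) - (-664)*(-4)/3 = (-6 + (20*7)*0) - 83*32/3 = (-6 + 140*0) - 2656/3 = (-6 + 0) - 2656/3 = -6 - 2656/3 = -2674/3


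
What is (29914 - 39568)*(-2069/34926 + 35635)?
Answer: -2002538779069/5821 ≈ -3.4402e+8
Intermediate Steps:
(29914 - 39568)*(-2069/34926 + 35635) = -9654*(-2069*1/34926 + 35635) = -9654*(-2069/34926 + 35635) = -9654*1244585941/34926 = -2002538779069/5821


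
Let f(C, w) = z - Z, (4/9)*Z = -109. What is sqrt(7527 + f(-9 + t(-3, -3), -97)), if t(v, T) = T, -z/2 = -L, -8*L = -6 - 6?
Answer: sqrt(31101)/2 ≈ 88.177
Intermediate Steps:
L = 3/2 (L = -(-6 - 6)/8 = -1/8*(-12) = 3/2 ≈ 1.5000)
z = 3 (z = -(-2)*3/2 = -2*(-3/2) = 3)
Z = -981/4 (Z = (9/4)*(-109) = -981/4 ≈ -245.25)
f(C, w) = 993/4 (f(C, w) = 3 - 1*(-981/4) = 3 + 981/4 = 993/4)
sqrt(7527 + f(-9 + t(-3, -3), -97)) = sqrt(7527 + 993/4) = sqrt(31101/4) = sqrt(31101)/2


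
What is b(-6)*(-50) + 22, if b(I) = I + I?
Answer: 622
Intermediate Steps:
b(I) = 2*I
b(-6)*(-50) + 22 = (2*(-6))*(-50) + 22 = -12*(-50) + 22 = 600 + 22 = 622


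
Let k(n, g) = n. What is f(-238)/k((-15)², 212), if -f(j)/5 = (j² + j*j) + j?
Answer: -22610/9 ≈ -2512.2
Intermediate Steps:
f(j) = -10*j² - 5*j (f(j) = -5*((j² + j*j) + j) = -5*((j² + j²) + j) = -5*(2*j² + j) = -5*(j + 2*j²) = -10*j² - 5*j)
f(-238)/k((-15)², 212) = (-5*(-238)*(1 + 2*(-238)))/((-15)²) = -5*(-238)*(1 - 476)/225 = -5*(-238)*(-475)*(1/225) = -565250*1/225 = -22610/9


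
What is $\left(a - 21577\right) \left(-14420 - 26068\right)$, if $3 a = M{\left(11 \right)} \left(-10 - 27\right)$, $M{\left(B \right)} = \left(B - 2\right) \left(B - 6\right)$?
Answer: $896080416$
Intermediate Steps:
$M{\left(B \right)} = \left(-6 + B\right) \left(-2 + B\right)$ ($M{\left(B \right)} = \left(-2 + B\right) \left(-6 + B\right) = \left(-6 + B\right) \left(-2 + B\right)$)
$a = -555$ ($a = \frac{\left(12 + 11^{2} - 88\right) \left(-10 - 27\right)}{3} = \frac{\left(12 + 121 - 88\right) \left(-37\right)}{3} = \frac{45 \left(-37\right)}{3} = \frac{1}{3} \left(-1665\right) = -555$)
$\left(a - 21577\right) \left(-14420 - 26068\right) = \left(-555 - 21577\right) \left(-14420 - 26068\right) = \left(-22132\right) \left(-40488\right) = 896080416$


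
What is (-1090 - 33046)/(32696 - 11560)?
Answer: -4267/2642 ≈ -1.6151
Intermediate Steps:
(-1090 - 33046)/(32696 - 11560) = -34136/21136 = -34136*1/21136 = -4267/2642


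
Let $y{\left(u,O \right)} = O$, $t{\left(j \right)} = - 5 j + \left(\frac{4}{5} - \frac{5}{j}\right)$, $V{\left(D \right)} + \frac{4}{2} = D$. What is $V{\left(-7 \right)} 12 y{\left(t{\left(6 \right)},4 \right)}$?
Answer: $-432$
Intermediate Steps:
$V{\left(D \right)} = -2 + D$
$t{\left(j \right)} = \frac{4}{5} - 5 j - \frac{5}{j}$ ($t{\left(j \right)} = - 5 j + \left(4 \cdot \frac{1}{5} - \frac{5}{j}\right) = - 5 j + \left(\frac{4}{5} - \frac{5}{j}\right) = \frac{4}{5} - 5 j - \frac{5}{j}$)
$V{\left(-7 \right)} 12 y{\left(t{\left(6 \right)},4 \right)} = \left(-2 - 7\right) 12 \cdot 4 = \left(-9\right) 12 \cdot 4 = \left(-108\right) 4 = -432$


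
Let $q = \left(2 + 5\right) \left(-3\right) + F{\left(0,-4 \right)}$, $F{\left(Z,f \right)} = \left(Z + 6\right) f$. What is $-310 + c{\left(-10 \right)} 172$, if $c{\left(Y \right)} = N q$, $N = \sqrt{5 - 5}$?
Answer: $-310$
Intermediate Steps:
$F{\left(Z,f \right)} = f \left(6 + Z\right)$ ($F{\left(Z,f \right)} = \left(6 + Z\right) f = f \left(6 + Z\right)$)
$q = -45$ ($q = \left(2 + 5\right) \left(-3\right) - 4 \left(6 + 0\right) = 7 \left(-3\right) - 24 = -21 - 24 = -45$)
$N = 0$ ($N = \sqrt{0} = 0$)
$c{\left(Y \right)} = 0$ ($c{\left(Y \right)} = 0 \left(-45\right) = 0$)
$-310 + c{\left(-10 \right)} 172 = -310 + 0 \cdot 172 = -310 + 0 = -310$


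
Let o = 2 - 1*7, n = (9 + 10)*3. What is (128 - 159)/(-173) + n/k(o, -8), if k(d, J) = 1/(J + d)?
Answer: -128162/173 ≈ -740.82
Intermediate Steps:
n = 57 (n = 19*3 = 57)
o = -5 (o = 2 - 7 = -5)
(128 - 159)/(-173) + n/k(o, -8) = (128 - 159)/(-173) + 57/(1/(-8 - 5)) = -31*(-1/173) + 57/(1/(-13)) = 31/173 + 57/(-1/13) = 31/173 + 57*(-13) = 31/173 - 741 = -128162/173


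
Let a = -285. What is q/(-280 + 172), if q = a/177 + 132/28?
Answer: -641/22302 ≈ -0.028742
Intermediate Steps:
q = 1282/413 (q = -285/177 + 132/28 = -285*1/177 + 132*(1/28) = -95/59 + 33/7 = 1282/413 ≈ 3.1041)
q/(-280 + 172) = 1282/(413*(-280 + 172)) = (1282/413)/(-108) = (1282/413)*(-1/108) = -641/22302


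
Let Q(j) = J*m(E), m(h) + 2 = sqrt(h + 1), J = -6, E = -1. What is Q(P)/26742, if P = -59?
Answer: 2/4457 ≈ 0.00044873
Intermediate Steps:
m(h) = -2 + sqrt(1 + h) (m(h) = -2 + sqrt(h + 1) = -2 + sqrt(1 + h))
Q(j) = 12 (Q(j) = -6*(-2 + sqrt(1 - 1)) = -6*(-2 + sqrt(0)) = -6*(-2 + 0) = -6*(-2) = 12)
Q(P)/26742 = 12/26742 = 12*(1/26742) = 2/4457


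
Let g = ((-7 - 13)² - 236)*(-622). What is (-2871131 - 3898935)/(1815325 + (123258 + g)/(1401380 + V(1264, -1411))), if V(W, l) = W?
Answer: -4747996227252/1273127370275 ≈ -3.7294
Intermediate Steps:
g = -102008 (g = ((-20)² - 236)*(-622) = (400 - 236)*(-622) = 164*(-622) = -102008)
(-2871131 - 3898935)/(1815325 + (123258 + g)/(1401380 + V(1264, -1411))) = (-2871131 - 3898935)/(1815325 + (123258 - 102008)/(1401380 + 1264)) = -6770066/(1815325 + 21250/1402644) = -6770066/(1815325 + 21250*(1/1402644)) = -6770066/(1815325 + 10625/701322) = -6770066/1273127370275/701322 = -6770066*701322/1273127370275 = -4747996227252/1273127370275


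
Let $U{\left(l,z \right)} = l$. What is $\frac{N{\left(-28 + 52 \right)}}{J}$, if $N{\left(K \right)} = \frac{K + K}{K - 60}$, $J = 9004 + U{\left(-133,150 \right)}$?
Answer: $- \frac{4}{26613} \approx -0.0001503$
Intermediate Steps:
$J = 8871$ ($J = 9004 - 133 = 8871$)
$N{\left(K \right)} = \frac{2 K}{-60 + K}$
$\frac{N{\left(-28 + 52 \right)}}{J} = \frac{2 \left(-28 + 52\right) \frac{1}{-60 + \left(-28 + 52\right)}}{8871} = 2 \cdot 24 \frac{1}{-60 + 24} \cdot \frac{1}{8871} = 2 \cdot 24 \frac{1}{-36} \cdot \frac{1}{8871} = 2 \cdot 24 \left(- \frac{1}{36}\right) \frac{1}{8871} = \left(- \frac{4}{3}\right) \frac{1}{8871} = - \frac{4}{26613}$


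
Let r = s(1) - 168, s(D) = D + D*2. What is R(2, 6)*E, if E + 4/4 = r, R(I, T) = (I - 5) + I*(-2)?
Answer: 1162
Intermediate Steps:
R(I, T) = -5 - I (R(I, T) = (-5 + I) - 2*I = -5 - I)
s(D) = 3*D (s(D) = D + 2*D = 3*D)
r = -165 (r = 3*1 - 168 = 3 - 168 = -165)
E = -166 (E = -1 - 165 = -166)
R(2, 6)*E = (-5 - 1*2)*(-166) = (-5 - 2)*(-166) = -7*(-166) = 1162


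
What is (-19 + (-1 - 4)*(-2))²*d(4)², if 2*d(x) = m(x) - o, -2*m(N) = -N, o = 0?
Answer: 81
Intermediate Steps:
m(N) = N/2 (m(N) = -(-1)*N/2 = N/2)
d(x) = x/4 (d(x) = (x/2 - 1*0)/2 = (x/2 + 0)/2 = (x/2)/2 = x/4)
(-19 + (-1 - 4)*(-2))²*d(4)² = (-19 + (-1 - 4)*(-2))²*((¼)*4)² = (-19 - 5*(-2))²*1² = (-19 + 10)²*1 = (-9)²*1 = 81*1 = 81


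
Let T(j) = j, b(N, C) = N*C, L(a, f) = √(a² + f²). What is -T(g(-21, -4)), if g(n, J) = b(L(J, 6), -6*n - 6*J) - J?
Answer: -4 - 300*√13 ≈ -1085.7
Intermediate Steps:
b(N, C) = C*N
g(n, J) = -J + √(36 + J²)*(-6*J - 6*n) (g(n, J) = (-6*n - 6*J)*√(J² + 6²) - J = (-6*J - 6*n)*√(J² + 36) - J = (-6*J - 6*n)*√(36 + J²) - J = √(36 + J²)*(-6*J - 6*n) - J = -J + √(36 + J²)*(-6*J - 6*n))
-T(g(-21, -4)) = -(-1*(-4) - 6*√(36 + (-4)²)*(-4 - 21)) = -(4 - 6*√(36 + 16)*(-25)) = -(4 - 6*√52*(-25)) = -(4 - 6*2*√13*(-25)) = -(4 + 300*√13) = -4 - 300*√13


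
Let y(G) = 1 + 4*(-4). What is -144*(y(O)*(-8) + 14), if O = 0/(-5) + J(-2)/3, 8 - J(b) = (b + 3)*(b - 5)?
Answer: -19296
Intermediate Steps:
J(b) = 8 - (-5 + b)*(3 + b) (J(b) = 8 - (b + 3)*(b - 5) = 8 - (3 + b)*(-5 + b) = 8 - (-5 + b)*(3 + b))
O = 5 (O = 0/(-5) + (23 - 1*(-2)² + 2*(-2))/3 = 0*(-⅕) + (23 - 1*4 - 4)*(⅓) = 0 + (23 - 4 - 4)*(⅓) = 0 + 15*(⅓) = 0 + 5 = 5)
y(G) = -15 (y(G) = 1 - 16 = -15)
-144*(y(O)*(-8) + 14) = -144*(-15*(-8) + 14) = -144*(120 + 14) = -144*134 = -19296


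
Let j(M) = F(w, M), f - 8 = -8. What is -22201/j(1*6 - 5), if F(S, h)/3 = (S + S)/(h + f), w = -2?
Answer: 22201/12 ≈ 1850.1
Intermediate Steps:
f = 0 (f = 8 - 8 = 0)
F(S, h) = 6*S/h (F(S, h) = 3*((S + S)/(h + 0)) = 3*((2*S)/h) = 3*(2*S/h) = 6*S/h)
j(M) = -12/M (j(M) = 6*(-2)/M = -12/M)
-22201/j(1*6 - 5) = -22201/((-12/(1*6 - 5))) = -22201/((-12/(6 - 5))) = -22201/((-12/1)) = -22201/((-12*1)) = -22201/(-12) = -22201*(-1/12) = 22201/12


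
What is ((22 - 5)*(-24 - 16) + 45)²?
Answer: 403225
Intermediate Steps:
((22 - 5)*(-24 - 16) + 45)² = (17*(-40) + 45)² = (-680 + 45)² = (-635)² = 403225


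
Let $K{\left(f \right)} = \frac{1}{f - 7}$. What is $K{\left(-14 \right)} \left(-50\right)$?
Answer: $\frac{50}{21} \approx 2.381$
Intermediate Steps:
$K{\left(f \right)} = \frac{1}{-7 + f}$
$K{\left(-14 \right)} \left(-50\right) = \frac{1}{-7 - 14} \left(-50\right) = \frac{1}{-21} \left(-50\right) = \left(- \frac{1}{21}\right) \left(-50\right) = \frac{50}{21}$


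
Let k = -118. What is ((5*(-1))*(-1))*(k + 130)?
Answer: 60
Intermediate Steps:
((5*(-1))*(-1))*(k + 130) = ((5*(-1))*(-1))*(-118 + 130) = -5*(-1)*12 = 5*12 = 60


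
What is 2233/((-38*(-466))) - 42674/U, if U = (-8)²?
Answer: -94441035/141664 ≈ -666.66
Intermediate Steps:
U = 64
2233/((-38*(-466))) - 42674/U = 2233/((-38*(-466))) - 42674/64 = 2233/17708 - 42674*1/64 = 2233*(1/17708) - 21337/32 = 2233/17708 - 21337/32 = -94441035/141664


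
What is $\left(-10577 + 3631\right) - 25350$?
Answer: $-32296$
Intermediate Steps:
$\left(-10577 + 3631\right) - 25350 = -6946 - 25350 = -32296$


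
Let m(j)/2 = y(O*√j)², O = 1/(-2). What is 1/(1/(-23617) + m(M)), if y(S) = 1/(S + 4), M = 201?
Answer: 1182013633207/35596694785 - 71393624192*√201/35596694785 ≈ 4.7711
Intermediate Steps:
O = -½ (O = 1*(-½) = -½ ≈ -0.50000)
y(S) = 1/(4 + S)
m(j) = 2/(4 - √j/2)² (m(j) = 2*(1/(4 - √j/2))² = 2/(4 - √j/2)²)
1/(1/(-23617) + m(M)) = 1/(1/(-23617) + 8/(-8 + √201)²) = 1/(-1/23617 + 8/(-8 + √201)²)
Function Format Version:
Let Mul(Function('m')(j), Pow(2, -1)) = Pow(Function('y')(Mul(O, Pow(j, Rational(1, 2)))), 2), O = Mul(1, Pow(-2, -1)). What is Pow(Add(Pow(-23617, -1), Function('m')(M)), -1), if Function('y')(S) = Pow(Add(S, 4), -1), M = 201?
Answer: Add(Rational(1182013633207, 35596694785), Mul(Rational(-71393624192, 35596694785), Pow(201, Rational(1, 2)))) ≈ 4.7711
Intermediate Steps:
O = Rational(-1, 2) (O = Mul(1, Rational(-1, 2)) = Rational(-1, 2) ≈ -0.50000)
Function('y')(S) = Pow(Add(4, S), -1)
Function('m')(j) = Mul(2, Pow(Add(4, Mul(Rational(-1, 2), Pow(j, Rational(1, 2)))), -2)) (Function('m')(j) = Mul(2, Pow(Pow(Add(4, Mul(Rational(-1, 2), Pow(j, Rational(1, 2)))), -1), 2)) = Mul(2, Pow(Add(4, Mul(Rational(-1, 2), Pow(j, Rational(1, 2)))), -2)))
Pow(Add(Pow(-23617, -1), Function('m')(M)), -1) = Pow(Add(Pow(-23617, -1), Mul(8, Pow(Add(-8, Pow(201, Rational(1, 2))), -2))), -1) = Pow(Add(Rational(-1, 23617), Mul(8, Pow(Add(-8, Pow(201, Rational(1, 2))), -2))), -1)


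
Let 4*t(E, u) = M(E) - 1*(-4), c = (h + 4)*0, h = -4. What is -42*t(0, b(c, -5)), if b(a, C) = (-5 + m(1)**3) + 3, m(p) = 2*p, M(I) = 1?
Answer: -105/2 ≈ -52.500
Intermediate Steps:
c = 0 (c = (-4 + 4)*0 = 0*0 = 0)
b(a, C) = 6 (b(a, C) = (-5 + (2*1)**3) + 3 = (-5 + 2**3) + 3 = (-5 + 8) + 3 = 3 + 3 = 6)
t(E, u) = 5/4 (t(E, u) = (1 - 1*(-4))/4 = (1 + 4)/4 = (1/4)*5 = 5/4)
-42*t(0, b(c, -5)) = -42*5/4 = -105/2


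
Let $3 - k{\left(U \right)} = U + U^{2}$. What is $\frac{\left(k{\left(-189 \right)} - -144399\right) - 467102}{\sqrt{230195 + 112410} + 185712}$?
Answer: $- \frac{9503997312}{4926943477} + \frac{51176 \sqrt{342605}}{4926943477} \approx -1.9229$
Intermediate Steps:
$k{\left(U \right)} = 3 - U - U^{2}$ ($k{\left(U \right)} = 3 - \left(U + U^{2}\right) = 3 - U - U^{2}$)
$\frac{\left(k{\left(-189 \right)} - -144399\right) - 467102}{\sqrt{230195 + 112410} + 185712} = \frac{\left(\left(3 - -189 - \left(-189\right)^{2}\right) - -144399\right) - 467102}{\sqrt{230195 + 112410} + 185712} = \frac{\left(\left(3 + 189 - 35721\right) + 144399\right) - 467102}{\sqrt{342605} + 185712} = \frac{\left(\left(3 + 189 - 35721\right) + 144399\right) - 467102}{185712 + \sqrt{342605}} = \frac{\left(-35529 + 144399\right) - 467102}{185712 + \sqrt{342605}} = \frac{108870 - 467102}{185712 + \sqrt{342605}} = - \frac{358232}{185712 + \sqrt{342605}}$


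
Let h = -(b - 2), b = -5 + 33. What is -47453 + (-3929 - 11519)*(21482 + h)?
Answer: -331499741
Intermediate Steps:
b = 28
h = -26 (h = -(28 - 2) = -1*26 = -26)
-47453 + (-3929 - 11519)*(21482 + h) = -47453 + (-3929 - 11519)*(21482 - 26) = -47453 - 15448*21456 = -47453 - 331452288 = -331499741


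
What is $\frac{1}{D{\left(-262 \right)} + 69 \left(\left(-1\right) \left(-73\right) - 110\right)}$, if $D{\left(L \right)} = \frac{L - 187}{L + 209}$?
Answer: $- \frac{53}{134860} \approx -0.000393$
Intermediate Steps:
$D{\left(L \right)} = \frac{-187 + L}{209 + L}$
$\frac{1}{D{\left(-262 \right)} + 69 \left(\left(-1\right) \left(-73\right) - 110\right)} = \frac{1}{\frac{-187 - 262}{209 - 262} + 69 \left(\left(-1\right) \left(-73\right) - 110\right)} = \frac{1}{\frac{1}{-53} \left(-449\right) + 69 \left(73 - 110\right)} = \frac{1}{\left(- \frac{1}{53}\right) \left(-449\right) + 69 \left(-37\right)} = \frac{1}{\frac{449}{53} - 2553} = \frac{1}{- \frac{134860}{53}} = - \frac{53}{134860}$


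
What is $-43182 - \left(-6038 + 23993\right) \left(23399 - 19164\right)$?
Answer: $-76082607$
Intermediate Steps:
$-43182 - \left(-6038 + 23993\right) \left(23399 - 19164\right) = -43182 - 17955 \cdot 4235 = -43182 - 76039425 = -76082607$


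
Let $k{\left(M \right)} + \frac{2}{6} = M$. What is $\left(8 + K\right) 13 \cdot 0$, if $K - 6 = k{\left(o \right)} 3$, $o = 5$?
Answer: $0$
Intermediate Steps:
$k{\left(M \right)} = - \frac{1}{3} + M$
$K = 20$ ($K = 6 + \left(- \frac{1}{3} + 5\right) 3 = 6 + \frac{14}{3} \cdot 3 = 6 + 14 = 20$)
$\left(8 + K\right) 13 \cdot 0 = \left(8 + 20\right) 13 \cdot 0 = 28 \cdot 0 = 0$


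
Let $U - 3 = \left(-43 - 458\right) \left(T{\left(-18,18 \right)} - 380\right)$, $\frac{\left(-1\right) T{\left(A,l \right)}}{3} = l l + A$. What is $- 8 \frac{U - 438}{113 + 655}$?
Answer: $- \frac{216621}{32} \approx -6769.4$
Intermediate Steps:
$T{\left(A,l \right)} = - 3 A - 3 l^{2}$ ($T{\left(A,l \right)} = - 3 \left(l l + A\right) = - 3 \left(l^{2} + A\right) = - 3 \left(A + l^{2}\right) = - 3 A - 3 l^{2}$)
$U = 650301$ ($U = 3 + \left(-43 - 458\right) \left(\left(\left(-3\right) \left(-18\right) - 3 \cdot 18^{2}\right) - 380\right) = 3 - 501 \left(\left(54 - 972\right) - 380\right) = 3 - 501 \left(-918 - 380\right) = 3 - -650298 = 3 + 650298 = 650301$)
$- 8 \frac{U - 438}{113 + 655} = - 8 \frac{650301 - 438}{113 + 655} = - 8 \cdot \frac{649863}{768} = - 8 \cdot 649863 \cdot \frac{1}{768} = \left(-8\right) \frac{216621}{256} = - \frac{216621}{32}$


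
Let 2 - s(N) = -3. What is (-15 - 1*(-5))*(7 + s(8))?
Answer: -120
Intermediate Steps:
s(N) = 5 (s(N) = 2 - 1*(-3) = 2 + 3 = 5)
(-15 - 1*(-5))*(7 + s(8)) = (-15 - 1*(-5))*(7 + 5) = (-15 + 5)*12 = -10*12 = -120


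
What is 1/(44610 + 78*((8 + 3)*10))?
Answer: 1/53190 ≈ 1.8801e-5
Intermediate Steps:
1/(44610 + 78*((8 + 3)*10)) = 1/(44610 + 78*(11*10)) = 1/(44610 + 78*110) = 1/(44610 + 8580) = 1/53190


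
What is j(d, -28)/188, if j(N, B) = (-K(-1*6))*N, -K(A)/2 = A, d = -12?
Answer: 36/47 ≈ 0.76596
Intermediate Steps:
K(A) = -2*A
j(N, B) = -12*N (j(N, B) = (-(-2)*(-1*6))*N = (-(-2)*(-6))*N = (-1*12)*N = -12*N)
j(d, -28)/188 = -12*(-12)/188 = 144*(1/188) = 36/47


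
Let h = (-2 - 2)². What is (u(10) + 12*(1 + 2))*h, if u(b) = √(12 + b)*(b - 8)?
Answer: 576 + 32*√22 ≈ 726.09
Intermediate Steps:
u(b) = √(12 + b)*(-8 + b)
h = 16 (h = (-4)² = 16)
(u(10) + 12*(1 + 2))*h = (√(12 + 10)*(-8 + 10) + 12*(1 + 2))*16 = (√22*2 + 12*3)*16 = (2*√22 + 36)*16 = (36 + 2*√22)*16 = 576 + 32*√22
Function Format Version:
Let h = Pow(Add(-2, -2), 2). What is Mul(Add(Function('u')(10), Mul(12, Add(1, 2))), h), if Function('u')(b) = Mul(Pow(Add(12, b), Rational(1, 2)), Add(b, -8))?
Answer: Add(576, Mul(32, Pow(22, Rational(1, 2)))) ≈ 726.09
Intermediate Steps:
Function('u')(b) = Mul(Pow(Add(12, b), Rational(1, 2)), Add(-8, b))
h = 16 (h = Pow(-4, 2) = 16)
Mul(Add(Function('u')(10), Mul(12, Add(1, 2))), h) = Mul(Add(Mul(Pow(Add(12, 10), Rational(1, 2)), Add(-8, 10)), Mul(12, Add(1, 2))), 16) = Mul(Add(Mul(Pow(22, Rational(1, 2)), 2), Mul(12, 3)), 16) = Mul(Add(Mul(2, Pow(22, Rational(1, 2))), 36), 16) = Mul(Add(36, Mul(2, Pow(22, Rational(1, 2)))), 16) = Add(576, Mul(32, Pow(22, Rational(1, 2))))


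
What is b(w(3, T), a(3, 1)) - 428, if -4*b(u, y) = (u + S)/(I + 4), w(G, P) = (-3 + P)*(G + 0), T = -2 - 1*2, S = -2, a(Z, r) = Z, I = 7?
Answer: -18809/44 ≈ -427.48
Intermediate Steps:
T = -4 (T = -2 - 2 = -4)
w(G, P) = G*(-3 + P) (w(G, P) = (-3 + P)*G = G*(-3 + P))
b(u, y) = 1/22 - u/44 (b(u, y) = -(u - 2)/(4*(7 + 4)) = -(-2 + u)/(4*11) = -(-2/11 + u/11)/4 = 1/22 - u/44)
b(w(3, T), a(3, 1)) - 428 = (1/22 - 3*(-3 - 4)/44) - 428 = (1/22 - 3*(-7)/44) - 428 = (1/22 - 1/44*(-21)) - 428 = (1/22 + 21/44) - 428 = 23/44 - 428 = -18809/44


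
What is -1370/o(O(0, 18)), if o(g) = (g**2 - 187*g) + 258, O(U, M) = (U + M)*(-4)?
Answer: -5/69 ≈ -0.072464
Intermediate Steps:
O(U, M) = -4*M - 4*U (O(U, M) = (M + U)*(-4) = -4*M - 4*U)
o(g) = 258 + g**2 - 187*g
-1370/o(O(0, 18)) = -1370/(258 + (-4*18 - 4*0)**2 - 187*(-4*18 - 4*0)) = -1370/(258 + (-72 + 0)**2 - 187*(-72 + 0)) = -1370/(258 + (-72)**2 - 187*(-72)) = -1370/(258 + 5184 + 13464) = -1370/18906 = -1370*1/18906 = -5/69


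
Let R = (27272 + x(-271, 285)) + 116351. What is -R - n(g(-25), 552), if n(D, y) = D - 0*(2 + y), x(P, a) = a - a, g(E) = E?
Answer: -143598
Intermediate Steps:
x(P, a) = 0
n(D, y) = D (n(D, y) = D - 1*0 = D + 0 = D)
R = 143623 (R = (27272 + 0) + 116351 = 27272 + 116351 = 143623)
-R - n(g(-25), 552) = -1*143623 - 1*(-25) = -143623 + 25 = -143598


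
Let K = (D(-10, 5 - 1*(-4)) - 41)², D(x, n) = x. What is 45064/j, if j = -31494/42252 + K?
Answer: 317340688/18310993 ≈ 17.331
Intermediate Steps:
K = 2601 (K = (-10 - 41)² = (-51)² = 2601)
j = 18310993/7042 (j = -31494/42252 + 2601 = -31494*1/42252 + 2601 = -5249/7042 + 2601 = 18310993/7042 ≈ 2600.3)
45064/j = 45064/(18310993/7042) = 45064*(7042/18310993) = 317340688/18310993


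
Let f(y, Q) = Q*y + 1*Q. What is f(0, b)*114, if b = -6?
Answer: -684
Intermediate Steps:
f(y, Q) = Q + Q*y (f(y, Q) = Q*y + Q = Q + Q*y)
f(0, b)*114 = -6*(1 + 0)*114 = -6*1*114 = -6*114 = -684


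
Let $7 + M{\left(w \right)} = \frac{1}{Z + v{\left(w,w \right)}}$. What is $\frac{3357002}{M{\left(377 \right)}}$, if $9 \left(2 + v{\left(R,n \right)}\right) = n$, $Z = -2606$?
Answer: $- \frac{38764980595}{80837} \approx -4.7955 \cdot 10^{5}$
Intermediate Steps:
$v{\left(R,n \right)} = -2 + \frac{n}{9}$
$M{\left(w \right)} = -7 + \frac{1}{-2608 + \frac{w}{9}}$ ($M{\left(w \right)} = -7 + \frac{1}{-2606 + \left(-2 + \frac{w}{9}\right)} = -7 + \frac{1}{-2608 + \frac{w}{9}}$)
$\frac{3357002}{M{\left(377 \right)}} = \frac{3357002}{\frac{1}{-23472 + 377} \left(164313 - 2639\right)} = \frac{3357002}{\frac{1}{-23095} \left(164313 - 2639\right)} = \frac{3357002}{\left(- \frac{1}{23095}\right) 161674} = \frac{3357002}{- \frac{161674}{23095}} = 3357002 \left(- \frac{23095}{161674}\right) = - \frac{38764980595}{80837}$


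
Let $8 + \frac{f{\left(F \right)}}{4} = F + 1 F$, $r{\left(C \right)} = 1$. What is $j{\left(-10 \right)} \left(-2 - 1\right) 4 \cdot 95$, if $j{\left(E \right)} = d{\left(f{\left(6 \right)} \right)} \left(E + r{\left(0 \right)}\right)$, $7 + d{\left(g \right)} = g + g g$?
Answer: $2718900$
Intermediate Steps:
$f{\left(F \right)} = -32 + 8 F$ ($f{\left(F \right)} = -32 + 4 \left(F + 1 F\right) = -32 + 4 \left(F + F\right) = -32 + 4 \cdot 2 F = -32 + 8 F$)
$d{\left(g \right)} = -7 + g + g^{2}$ ($d{\left(g \right)} = -7 + \left(g + g g\right) = -7 + \left(g + g^{2}\right) = -7 + g + g^{2}$)
$j{\left(E \right)} = 265 + 265 E$ ($j{\left(E \right)} = \left(-7 + \left(-32 + 8 \cdot 6\right) + \left(-32 + 8 \cdot 6\right)^{2}\right) \left(E + 1\right) = \left(-7 + \left(-32 + 48\right) + \left(-32 + 48\right)^{2}\right) \left(1 + E\right) = \left(-7 + 16 + 16^{2}\right) \left(1 + E\right) = \left(-7 + 16 + 256\right) \left(1 + E\right) = 265 \left(1 + E\right) = 265 + 265 E$)
$j{\left(-10 \right)} \left(-2 - 1\right) 4 \cdot 95 = \left(265 + 265 \left(-10\right)\right) \left(-2 - 1\right) 4 \cdot 95 = \left(265 - 2650\right) \left(\left(-3\right) 4\right) 95 = \left(-2385\right) \left(-12\right) 95 = 28620 \cdot 95 = 2718900$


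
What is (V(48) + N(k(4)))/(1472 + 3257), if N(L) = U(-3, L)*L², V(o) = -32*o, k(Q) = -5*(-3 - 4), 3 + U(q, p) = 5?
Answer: 914/4729 ≈ 0.19328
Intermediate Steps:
U(q, p) = 2 (U(q, p) = -3 + 5 = 2)
k(Q) = 35 (k(Q) = -5*(-7) = 35)
N(L) = 2*L²
(V(48) + N(k(4)))/(1472 + 3257) = (-32*48 + 2*35²)/(1472 + 3257) = (-1536 + 2*1225)/4729 = (-1536 + 2450)*(1/4729) = 914*(1/4729) = 914/4729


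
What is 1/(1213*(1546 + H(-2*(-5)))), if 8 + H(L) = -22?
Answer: 1/1838908 ≈ 5.4380e-7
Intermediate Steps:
H(L) = -30 (H(L) = -8 - 22 = -30)
1/(1213*(1546 + H(-2*(-5)))) = 1/(1213*(1546 - 30)) = 1/(1213*1516) = 1/1838908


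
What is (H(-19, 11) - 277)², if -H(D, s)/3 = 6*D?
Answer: 4225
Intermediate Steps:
H(D, s) = -18*D
(H(-19, 11) - 277)² = (-18*(-19) - 277)² = (342 - 277)² = 65² = 4225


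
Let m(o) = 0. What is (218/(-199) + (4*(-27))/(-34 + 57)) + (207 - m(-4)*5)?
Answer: 920933/4577 ≈ 201.21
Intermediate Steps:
(218/(-199) + (4*(-27))/(-34 + 57)) + (207 - m(-4)*5) = (218/(-199) + (4*(-27))/(-34 + 57)) + (207 - 0*5) = (218*(-1/199) - 108/23) + (207 - 1*0) = (-218/199 - 108*1/23) + (207 + 0) = (-218/199 - 108/23) + 207 = -26506/4577 + 207 = 920933/4577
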